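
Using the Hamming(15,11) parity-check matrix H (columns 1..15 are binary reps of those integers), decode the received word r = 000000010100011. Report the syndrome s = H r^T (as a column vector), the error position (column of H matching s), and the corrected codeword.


s = (0, 0, 1, 1)^T, error position = 3, corrected codeword c = 001000010100011

Compute s = H r^T mod 2 one row at a time:
  s_1 = 1 + 0 + 1 + 0 + 0 + 0 + 1 + 1 = 4 ≡ 0 (mod 2).
  s_2 = 0 + 0 + 0 + 0 + 0 + 0 + 1 + 1 = 2 ≡ 0 (mod 2).
  s_3 = 0 + 0 + 0 + 0 + 1 + 0 + 1 + 1 = 3 ≡ 1 (mod 2).
  s_4 = 0 + 0 + 0 + 0 + 0 + 0 + 0 + 1 = 1 ≡ 1 (mod 2).
s = (0, 0, 1, 1)^T — this equals column 3 of H (binary 0011), so error is at position 3.
Correct: flip bit 3 of r = 000000010100011 to get c = 001000010100011.


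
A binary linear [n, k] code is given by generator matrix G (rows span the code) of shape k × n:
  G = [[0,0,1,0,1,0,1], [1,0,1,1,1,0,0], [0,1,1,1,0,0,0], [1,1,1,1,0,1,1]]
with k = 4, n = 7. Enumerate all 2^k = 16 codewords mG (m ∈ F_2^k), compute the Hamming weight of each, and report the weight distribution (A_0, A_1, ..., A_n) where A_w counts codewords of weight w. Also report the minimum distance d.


Weight distribution: A_0 = 1, A_2 = 1, A_3 = 6, A_4 = 5, A_5 = 2, A_6 = 1. Minimum distance d = 2.

Enumerate all 2^4 = 16 messages m ∈ F_2^4.
For each, compute codeword c = mG in F_2^7, then tally its weight.
  m = 0000 → c = 0000000, weight = 0.
  m = 1000 → c = 0010101, weight = 3.
  m = 0100 → c = 1011100, weight = 4.
  m = 1100 → c = 1001001, weight = 3.
  m = 0010 → c = 0111000, weight = 3.
  m = 1010 → c = 0101101, weight = 4.
  m = 0110 → c = 1100100, weight = 3.
  m = 1110 → c = 1110001, weight = 4.
  m = 0001 → c = 1111011, weight = 6.
  m = 1001 → c = 1101110, weight = 5.
  m = 0101 → c = 0100111, weight = 4.
  m = 1101 → c = 0110010, weight = 3.
  m = 0011 → c = 1000011, weight = 3.
  m = 1011 → c = 1010110, weight = 4.
  m = 0111 → c = 0011111, weight = 5.
  m = 1111 → c = 0001010, weight = 2.
Tally weights:
  weight 0: 1 codewords.
  weight 2: 1 codewords.
  weight 3: 6 codewords.
  weight 4: 5 codewords.
  weight 5: 2 codewords.
  weight 6: 1 codewords.
Minimum distance d = smallest w > 0 with A_w > 0 = 2.
Sanity: Σ A_w = 16 = 2^4 = 16 ✓.


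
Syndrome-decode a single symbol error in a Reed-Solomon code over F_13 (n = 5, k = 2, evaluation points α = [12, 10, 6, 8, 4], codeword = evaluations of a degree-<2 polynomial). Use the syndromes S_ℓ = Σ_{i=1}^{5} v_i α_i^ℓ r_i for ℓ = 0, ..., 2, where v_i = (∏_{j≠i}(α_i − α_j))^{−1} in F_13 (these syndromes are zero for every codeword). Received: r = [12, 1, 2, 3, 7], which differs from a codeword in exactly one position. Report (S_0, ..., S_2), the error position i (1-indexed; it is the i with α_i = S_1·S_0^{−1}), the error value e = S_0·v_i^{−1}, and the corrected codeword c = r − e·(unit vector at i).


S = (11, 1, 6), error at position 3, error magnitude e = 10, c = [12, 1, 5, 3, 7].

Step 1: column multipliers v_i = (∏_{j≠i}(α_i − α_j))^{−1} mod 13.
  i = 1 (α = 12): (12−10)(12−6)(12−8)(12−4) = 2·6·4·8 = 384 ≡ 7, so v_1 = 7^{−1} = 2 (mod 13).
  i = 2 (α = 10): (10−12)(10−6)(10−8)(10−4) = (−2)·4·2·6 = −96 ≡ 8, so v_2 = 8^{−1} = 5 (mod 13).
  i = 3 (α = 6): (6−12)(6−10)(6−8)(6−4) = (−6)·(−4)·(−2)·2 = −96 ≡ 8, so v_3 = 8^{−1} = 5 (mod 13).
  i = 4 (α = 8): (8−12)(8−10)(8−6)(8−4) = (−4)·(−2)·2·4 = 64 ≡ 12, so v_4 = 12^{−1} = 12 (mod 13).
  i = 5 (α = 4): (4−12)(4−10)(4−6)(4−8) = (−8)·(−6)·(−2)·(−4) = 384 ≡ 7, so v_5 = 7^{−1} = 2 (mod 13).
  v = [2, 5, 5, 12, 2].
Step 2: syndromes of r = [12, 1, 2, 3, 7] (all sums mod 13).
  S_0 = Σ v_i r_i = 2·12 + 5·1 + 5·2 + 12·3 + 2·7 = 89 ≡ 11.
  S_1 = Σ v_i α_i r_i = 2·12·12 + 5·10·1 + 5·6·2 + 12·8·3 + 2·4·7 = 742 ≡ 1.
  α_i^2 mod 13 = [1, 9, 10, 12, 3].
  S_2 = Σ v_i α_i^2 r_i = 2·1·12 + 5·9·1 + 5·10·2 + 12·12·3 + 2·3·7 = 643 ≡ 6.
  S = (11, 1, 6) ≠ 0, so r is not a codeword (an error is present).
Step 3: locate the error. For a single error e at position i, S_ℓ = v_i·e·α_i^ℓ, so α_err = S_1/S_0.
  S_0^{−1} = 11^{−1} = 6 (mod 13), so α_err = 1·6 = 6 ≡ 6 = α_3. Error position i = 3.
  Consistency check: S_2/S_1 = 6·1 = 6 ≡ 6 = α_err ✓ (single-error assumption holds).
Step 4: error magnitude e = S_0/v_3 = S_0·∏_{j≠3}(α_3 − α_j) = 11·8 = 88 ≡ 10 (mod 13).
Step 5: correct position 3: c_3 = r_3 − e = 2 − 10 ≡ 5 (mod 13). Hence c = [12, 1, 5, 3, 7].
  Check: interpolating c through the α_i gives m(x) = 11 + 12·x (degree < 2) with m(α_i) = c_i for every i, so c is indeed a codeword.


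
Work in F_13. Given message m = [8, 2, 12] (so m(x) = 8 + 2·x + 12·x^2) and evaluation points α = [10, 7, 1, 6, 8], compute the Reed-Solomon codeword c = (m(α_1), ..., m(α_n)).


c = [6, 12, 9, 10, 12]

Message polynomial: m(x) = 8 + 2·x + 12·x^2 (mod 13).
For each evaluation point α_i, compute m(α_i) mod 13:
  α_1 = 10: Horner steps 12 → 5 → 6, so m(10) = 6.
  α_2 = 7: Horner steps 12 → 8 → 12, so m(7) = 12.
  α_3 = 1: Horner steps 12 → 1 → 9, so m(1) = 9.
  α_4 = 6: Horner steps 12 → 9 → 10, so m(6) = 10.
  α_5 = 8: Horner steps 12 → 7 → 12, so m(8) = 12.
Codeword c = [6, 12, 9, 10, 12] ∈ F_13^5.


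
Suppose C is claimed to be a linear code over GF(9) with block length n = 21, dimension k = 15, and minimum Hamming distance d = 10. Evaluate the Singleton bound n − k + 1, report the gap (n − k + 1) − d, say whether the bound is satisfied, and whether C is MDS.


Singleton RHS = n − k + 1 = 7, slack = -3, bound violated (no such code; not MDS).

Singleton bound: d ≤ n − k + 1.
Here n = 21, k = 15, so n − k + 1 = 7.
Given d = 10, check d ≤ 7: NO.
Slack = (n − k + 1) − d = -3.
The slack is negative: d = 10 exceeds n − k + 1 = 7 by 3, so the Singleton bound is violated and no linear [21, 15, 10]_9 code can exist. In particular it is not MDS (MDS requires d = n − k + 1 exactly).
Description: the claimed parameters are [21, 15, 10]_9; such a code would be impossible (violates the Singleton bound).


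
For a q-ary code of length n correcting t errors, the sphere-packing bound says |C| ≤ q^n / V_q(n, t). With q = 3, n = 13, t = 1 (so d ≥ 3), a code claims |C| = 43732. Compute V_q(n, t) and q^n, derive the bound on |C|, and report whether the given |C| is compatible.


V_q(n, t) = 27, q^n = 1594323, Hamming bound = 59049, |C| = 43732 ≤ bound (satisfied).

Step 1: Compute V_q(n, t) = Σ_{j=0}^1 C(n, j) (q−1)^j.
  j = 0: C(13,0)·(2)^0 = 1·1 = 1.
  j = 1: C(13,1)·(2)^1 = 13·2 = 26.
  V_q(n, t) = 1 + 26 = 27.
Step 2: q^n = 3^13 = 1594323.
Step 3: Hamming bound ⌊q^n / V_q(n,t)⌋ = ⌊1594323/27⌋ = 59049.
Step 4: Compare |C| = 43732 to 59049: satisfied.
The claimed |C| lies below the Hamming bound.


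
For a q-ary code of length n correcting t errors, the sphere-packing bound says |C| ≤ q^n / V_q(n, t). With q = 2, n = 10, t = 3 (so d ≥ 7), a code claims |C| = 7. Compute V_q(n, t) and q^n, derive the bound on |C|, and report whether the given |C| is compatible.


V_q(n, t) = 176, q^n = 1024, Hamming bound = 5, |C| = 7 > bound (violated).

Step 1: Compute V_q(n, t) = Σ_{j=0}^3 C(n, j) (q−1)^j.
  j = 0: C(10,0)·(1)^0 = 1·1 = 1.
  j = 1: C(10,1)·(1)^1 = 10·1 = 10.
  j = 2: C(10,2)·(1)^2 = 45·1 = 45.
  j = 3: C(10,3)·(1)^3 = 120·1 = 120.
  V_q(n, t) = 1 + 10 + 45 + 120 = 176.
Step 2: q^n = 2^10 = 1024.
Step 3: Hamming bound ⌊q^n / V_q(n,t)⌋ = ⌊1024/176⌋ = 5.
Step 4: Compare |C| = 7 to 5: violated.
The claimed |C| lies above the Hamming bound, so no 2-ary code of length 10 with d ≥ 7 can have 7 codewords.


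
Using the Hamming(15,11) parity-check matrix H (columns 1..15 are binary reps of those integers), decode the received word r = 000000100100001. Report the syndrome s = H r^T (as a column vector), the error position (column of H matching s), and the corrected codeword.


s = (0, 0, 1, 0)^T, error position = 2, corrected codeword c = 010000100100001

Compute s = H r^T mod 2 one row at a time:
  s_1 = 0 + 0 + 1 + 0 + 0 + 0 + 0 + 1 = 2 ≡ 0 (mod 2).
  s_2 = 0 + 0 + 0 + 1 + 0 + 0 + 0 + 1 = 2 ≡ 0 (mod 2).
  s_3 = 0 + 0 + 0 + 1 + 1 + 0 + 0 + 1 = 3 ≡ 1 (mod 2).
  s_4 = 0 + 0 + 0 + 1 + 0 + 0 + 0 + 1 = 2 ≡ 0 (mod 2).
s = (0, 0, 1, 0)^T — this equals column 2 of H (binary 0010), so error is at position 2.
Correct: flip bit 2 of r = 000000100100001 to get c = 010000100100001.


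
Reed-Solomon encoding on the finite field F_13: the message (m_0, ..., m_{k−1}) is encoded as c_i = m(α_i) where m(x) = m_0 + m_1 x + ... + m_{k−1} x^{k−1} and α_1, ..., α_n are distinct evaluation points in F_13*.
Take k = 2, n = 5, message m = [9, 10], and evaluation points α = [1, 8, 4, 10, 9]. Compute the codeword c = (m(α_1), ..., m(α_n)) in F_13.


c = [6, 11, 10, 5, 8]

Message polynomial: m(x) = 9 + 10·x (mod 13).
For each evaluation point α_i, compute m(α_i) mod 13:
  α_1 = 1: Horner steps 10 → 6, so m(1) = 6.
  α_2 = 8: Horner steps 10 → 11, so m(8) = 11.
  α_3 = 4: Horner steps 10 → 10, so m(4) = 10.
  α_4 = 10: Horner steps 10 → 5, so m(10) = 5.
  α_5 = 9: Horner steps 10 → 8, so m(9) = 8.
Codeword c = [6, 11, 10, 5, 8] ∈ F_13^5.


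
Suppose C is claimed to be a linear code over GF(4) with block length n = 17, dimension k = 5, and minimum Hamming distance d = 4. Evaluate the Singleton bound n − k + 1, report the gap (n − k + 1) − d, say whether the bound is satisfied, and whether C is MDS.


Singleton RHS = n − k + 1 = 13, slack = 9, bound satisfied, not MDS.

Singleton bound: d ≤ n − k + 1.
Here n = 17, k = 5, so n − k + 1 = 13.
Given d = 4, check d ≤ 13: YES.
Slack = (n − k + 1) − d = 9.
The code is NOT MDS (slack = 9 > 0).
Description: the claimed parameters are [17, 5, 4]_4; such a code would be non-MDS.


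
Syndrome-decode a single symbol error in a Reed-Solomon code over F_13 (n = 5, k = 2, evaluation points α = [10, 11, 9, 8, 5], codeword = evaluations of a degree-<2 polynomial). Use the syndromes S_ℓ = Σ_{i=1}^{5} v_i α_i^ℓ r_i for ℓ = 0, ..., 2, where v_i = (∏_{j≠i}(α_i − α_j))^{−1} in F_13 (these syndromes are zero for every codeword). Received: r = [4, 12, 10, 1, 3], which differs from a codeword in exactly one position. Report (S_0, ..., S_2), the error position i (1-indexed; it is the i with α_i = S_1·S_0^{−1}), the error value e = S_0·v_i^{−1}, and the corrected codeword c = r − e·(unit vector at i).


S = (5, 6, 2), error at position 3, error magnitude e = 1, c = [4, 12, 9, 1, 3].

Step 1: column multipliers v_i = (∏_{j≠i}(α_i − α_j))^{−1} mod 13.
  i = 1 (α = 10): (10−11)(10−9)(10−8)(10−5) = (−1)·1·2·5 = −10 ≡ 3, so v_1 = 3^{−1} = 9 (mod 13).
  i = 2 (α = 11): (11−10)(11−9)(11−8)(11−5) = 1·2·3·6 = 36 ≡ 10, so v_2 = 10^{−1} = 4 (mod 13).
  i = 3 (α = 9): (9−10)(9−11)(9−8)(9−5) = (−1)·(−2)·1·4 = 8 ≡ 8, so v_3 = 8^{−1} = 5 (mod 13).
  i = 4 (α = 8): (8−10)(8−11)(8−9)(8−5) = (−2)·(−3)·(−1)·3 = −18 ≡ 8, so v_4 = 8^{−1} = 5 (mod 13).
  i = 5 (α = 5): (5−10)(5−11)(5−9)(5−8) = (−5)·(−6)·(−4)·(−3) = 360 ≡ 9, so v_5 = 9^{−1} = 3 (mod 13).
  v = [9, 4, 5, 5, 3].
Step 2: syndromes of r = [4, 12, 10, 1, 3] (all sums mod 13).
  S_0 = Σ v_i r_i = 9·4 + 4·12 + 5·10 + 5·1 + 3·3 = 148 ≡ 5.
  S_1 = Σ v_i α_i r_i = 9·10·4 + 4·11·12 + 5·9·10 + 5·8·1 + 3·5·3 = 1423 ≡ 6.
  α_i^2 mod 13 = [9, 4, 3, 12, 12].
  S_2 = Σ v_i α_i^2 r_i = 9·9·4 + 4·4·12 + 5·3·10 + 5·12·1 + 3·12·3 = 834 ≡ 2.
  S = (5, 6, 2) ≠ 0, so r is not a codeword (an error is present).
Step 3: locate the error. For a single error e at position i, S_ℓ = v_i·e·α_i^ℓ, so α_err = S_1/S_0.
  S_0^{−1} = 5^{−1} = 8 (mod 13), so α_err = 6·8 = 48 ≡ 9 = α_3. Error position i = 3.
  Consistency check: S_2/S_1 = 2·11 = 22 ≡ 9 = α_err ✓ (single-error assumption holds).
Step 4: error magnitude e = S_0/v_3 = S_0·∏_{j≠3}(α_3 − α_j) = 5·8 = 40 ≡ 1 (mod 13).
Step 5: correct position 3: c_3 = r_3 − e = 10 − 1 ≡ 9 (mod 13). Hence c = [4, 12, 9, 1, 3].
  Check: interpolating c through the α_i gives m(x) = 2 + 8·x (degree < 2) with m(α_i) = c_i for every i, so c is indeed a codeword.


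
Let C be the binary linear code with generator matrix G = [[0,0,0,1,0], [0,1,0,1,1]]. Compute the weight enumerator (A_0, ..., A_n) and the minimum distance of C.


Weight distribution: A_0 = 1, A_1 = 1, A_2 = 1, A_3 = 1. Minimum distance d = 1.

Enumerate all 2^2 = 4 messages m ∈ F_2^2.
For each, compute codeword c = mG in F_2^5, then tally its weight.
  m = 00 → c = 00000, weight = 0.
  m = 10 → c = 00010, weight = 1.
  m = 01 → c = 01011, weight = 3.
  m = 11 → c = 01001, weight = 2.
Tally weights:
  weight 0: 1 codewords.
  weight 1: 1 codewords.
  weight 2: 1 codewords.
  weight 3: 1 codewords.
Minimum distance d = smallest w > 0 with A_w > 0 = 1.
Sanity: Σ A_w = 4 = 2^2 = 4 ✓.


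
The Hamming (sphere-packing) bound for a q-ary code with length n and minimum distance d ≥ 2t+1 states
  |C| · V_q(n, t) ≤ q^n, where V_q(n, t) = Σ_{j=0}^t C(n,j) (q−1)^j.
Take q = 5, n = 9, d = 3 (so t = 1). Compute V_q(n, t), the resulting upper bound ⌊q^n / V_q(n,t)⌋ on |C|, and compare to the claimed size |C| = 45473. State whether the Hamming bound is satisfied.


V_q(n, t) = 37, q^n = 1953125, Hamming bound = 52787, |C| = 45473 ≤ bound (satisfied).

Step 1: Compute V_q(n, t) = Σ_{j=0}^1 C(n, j) (q−1)^j.
  j = 0: C(9,0)·(4)^0 = 1·1 = 1.
  j = 1: C(9,1)·(4)^1 = 9·4 = 36.
  V_q(n, t) = 1 + 36 = 37.
Step 2: q^n = 5^9 = 1953125.
Step 3: Hamming bound ⌊q^n / V_q(n,t)⌋ = ⌊1953125/37⌋ = 52787.
Step 4: Compare |C| = 45473 to 52787: satisfied.
The claimed |C| lies below the Hamming bound.


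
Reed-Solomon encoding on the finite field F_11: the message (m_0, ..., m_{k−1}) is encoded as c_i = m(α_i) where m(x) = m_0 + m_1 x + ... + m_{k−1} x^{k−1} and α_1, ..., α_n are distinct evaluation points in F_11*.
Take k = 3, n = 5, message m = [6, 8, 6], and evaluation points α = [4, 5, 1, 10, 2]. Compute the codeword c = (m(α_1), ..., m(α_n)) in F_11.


c = [2, 9, 9, 4, 2]

Message polynomial: m(x) = 6 + 8·x + 6·x^2 (mod 11).
For each evaluation point α_i, compute m(α_i) mod 11:
  α_1 = 4: Horner steps 6 → 10 → 2, so m(4) = 2.
  α_2 = 5: Horner steps 6 → 5 → 9, so m(5) = 9.
  α_3 = 1: Horner steps 6 → 3 → 9, so m(1) = 9.
  α_4 = 10: Horner steps 6 → 2 → 4, so m(10) = 4.
  α_5 = 2: Horner steps 6 → 9 → 2, so m(2) = 2.
Codeword c = [2, 9, 9, 4, 2] ∈ F_11^5.


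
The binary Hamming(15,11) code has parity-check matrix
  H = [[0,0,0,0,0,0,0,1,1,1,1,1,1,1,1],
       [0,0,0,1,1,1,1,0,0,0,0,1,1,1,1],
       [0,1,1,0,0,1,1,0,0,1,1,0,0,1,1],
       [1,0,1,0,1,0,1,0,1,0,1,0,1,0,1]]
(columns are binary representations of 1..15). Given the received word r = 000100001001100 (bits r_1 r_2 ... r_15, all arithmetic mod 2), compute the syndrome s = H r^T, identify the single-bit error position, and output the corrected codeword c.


s = (1, 1, 0, 0)^T, error position = 12, corrected codeword c = 000100001000100

Compute s = H r^T mod 2 one row at a time:
  s_1 = 0 + 1 + 0 + 0 + 1 + 1 + 0 + 0 = 3 ≡ 1 (mod 2).
  s_2 = 1 + 0 + 0 + 0 + 1 + 1 + 0 + 0 = 3 ≡ 1 (mod 2).
  s_3 = 0 + 0 + 0 + 0 + 0 + 0 + 0 + 0 = 0 ≡ 0 (mod 2).
  s_4 = 0 + 0 + 0 + 0 + 1 + 0 + 1 + 0 = 2 ≡ 0 (mod 2).
s = (1, 1, 0, 0)^T — this equals column 12 of H (binary 1100), so error is at position 12.
Correct: flip bit 12 of r = 000100001001100 to get c = 000100001000100.


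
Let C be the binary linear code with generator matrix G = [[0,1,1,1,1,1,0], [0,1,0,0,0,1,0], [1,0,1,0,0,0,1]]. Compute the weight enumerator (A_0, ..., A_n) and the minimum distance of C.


Weight distribution: A_0 = 1, A_2 = 1, A_3 = 2, A_4 = 1, A_5 = 2, A_6 = 1. Minimum distance d = 2.

Enumerate all 2^3 = 8 messages m ∈ F_2^3.
For each, compute codeword c = mG in F_2^7, then tally its weight.
  m = 000 → c = 0000000, weight = 0.
  m = 100 → c = 0111110, weight = 5.
  m = 010 → c = 0100010, weight = 2.
  m = 110 → c = 0011100, weight = 3.
  m = 001 → c = 1010001, weight = 3.
  m = 101 → c = 1101111, weight = 6.
  m = 011 → c = 1110011, weight = 5.
  m = 111 → c = 1001101, weight = 4.
Tally weights:
  weight 0: 1 codewords.
  weight 2: 1 codewords.
  weight 3: 2 codewords.
  weight 4: 1 codewords.
  weight 5: 2 codewords.
  weight 6: 1 codewords.
Minimum distance d = smallest w > 0 with A_w > 0 = 2.
Sanity: Σ A_w = 8 = 2^3 = 8 ✓.


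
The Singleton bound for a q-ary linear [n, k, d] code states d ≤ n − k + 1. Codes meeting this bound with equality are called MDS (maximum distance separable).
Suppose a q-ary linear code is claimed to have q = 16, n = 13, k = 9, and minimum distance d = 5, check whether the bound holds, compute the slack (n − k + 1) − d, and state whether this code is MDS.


Singleton RHS = n − k + 1 = 5, slack = 0, bound satisfied, MDS.

Singleton bound: d ≤ n − k + 1.
Here n = 13, k = 9, so n − k + 1 = 5.
Given d = 5, check d ≤ 5: YES.
Slack = (n − k + 1) − d = 0.
The code is MDS (slack = 0).
Description: the claimed parameters are [13, 9, 5]_16; such a code would be MDS (meets Singleton bound).


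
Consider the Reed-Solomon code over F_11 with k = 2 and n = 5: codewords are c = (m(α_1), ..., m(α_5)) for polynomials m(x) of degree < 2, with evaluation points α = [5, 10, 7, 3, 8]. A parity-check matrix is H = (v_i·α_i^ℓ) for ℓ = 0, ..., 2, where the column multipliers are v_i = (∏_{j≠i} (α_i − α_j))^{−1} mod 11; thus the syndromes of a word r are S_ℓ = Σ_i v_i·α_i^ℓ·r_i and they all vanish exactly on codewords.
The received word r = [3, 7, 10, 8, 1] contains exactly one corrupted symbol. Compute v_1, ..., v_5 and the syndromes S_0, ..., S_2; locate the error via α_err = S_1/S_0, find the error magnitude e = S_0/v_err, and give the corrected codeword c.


S = (6, 9, 8), error at position 3, error magnitude e = 1, c = [3, 7, 9, 8, 1].

Step 1: column multipliers v_i = (∏_{j≠i}(α_i − α_j))^{−1} mod 11.
  i = 1 (α = 5): (5−10)(5−7)(5−3)(5−8) = (−5)·(−2)·2·(−3) = −60 ≡ 6, so v_1 = 6^{−1} = 2 (mod 11).
  i = 2 (α = 10): (10−5)(10−7)(10−3)(10−8) = 5·3·7·2 = 210 ≡ 1, so v_2 = 1^{−1} = 1 (mod 11).
  i = 3 (α = 7): (7−5)(7−10)(7−3)(7−8) = 2·(−3)·4·(−1) = 24 ≡ 2, so v_3 = 2^{−1} = 6 (mod 11).
  i = 4 (α = 3): (3−5)(3−10)(3−7)(3−8) = (−2)·(−7)·(−4)·(−5) = 280 ≡ 5, so v_4 = 5^{−1} = 9 (mod 11).
  i = 5 (α = 8): (8−5)(8−10)(8−7)(8−3) = 3·(−2)·1·5 = −30 ≡ 3, so v_5 = 3^{−1} = 4 (mod 11).
  v = [2, 1, 6, 9, 4].
Step 2: syndromes of r = [3, 7, 10, 8, 1] (all sums mod 11).
  S_0 = Σ v_i r_i = 2·3 + 1·7 + 6·10 + 9·8 + 4·1 = 149 ≡ 6.
  S_1 = Σ v_i α_i r_i = 2·5·3 + 1·10·7 + 6·7·10 + 9·3·8 + 4·8·1 = 768 ≡ 9.
  α_i^2 mod 11 = [3, 1, 5, 9, 9].
  S_2 = Σ v_i α_i^2 r_i = 2·3·3 + 1·1·7 + 6·5·10 + 9·9·8 + 4·9·1 = 1009 ≡ 8.
  S = (6, 9, 8) ≠ 0, so r is not a codeword (an error is present).
Step 3: locate the error. For a single error e at position i, S_ℓ = v_i·e·α_i^ℓ, so α_err = S_1/S_0.
  S_0^{−1} = 6^{−1} = 2 (mod 11), so α_err = 9·2 = 18 ≡ 7 = α_3. Error position i = 3.
  Consistency check: S_2/S_1 = 8·5 = 40 ≡ 7 = α_err ✓ (single-error assumption holds).
Step 4: error magnitude e = S_0/v_3 = S_0·∏_{j≠3}(α_3 − α_j) = 6·2 = 12 ≡ 1 (mod 11).
Step 5: correct position 3: c_3 = r_3 − e = 10 − 1 ≡ 9 (mod 11). Hence c = [3, 7, 9, 8, 1].
  Check: interpolating c through the α_i gives m(x) = 10 + 3·x (degree < 2) with m(α_i) = c_i for every i, so c is indeed a codeword.


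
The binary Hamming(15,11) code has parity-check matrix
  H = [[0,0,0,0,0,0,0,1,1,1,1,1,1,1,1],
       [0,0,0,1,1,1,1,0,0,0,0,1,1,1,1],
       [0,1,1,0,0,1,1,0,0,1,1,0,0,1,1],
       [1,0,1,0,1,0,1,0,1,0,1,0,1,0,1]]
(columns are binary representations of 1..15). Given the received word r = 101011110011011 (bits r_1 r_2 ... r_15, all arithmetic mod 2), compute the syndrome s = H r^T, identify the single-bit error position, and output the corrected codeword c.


s = (1, 0, 0, 0)^T, error position = 8, corrected codeword c = 101011100011011

Compute s = H r^T mod 2 one row at a time:
  s_1 = 1 + 0 + 0 + 1 + 1 + 0 + 1 + 1 = 5 ≡ 1 (mod 2).
  s_2 = 0 + 1 + 1 + 1 + 1 + 0 + 1 + 1 = 6 ≡ 0 (mod 2).
  s_3 = 0 + 1 + 1 + 1 + 0 + 1 + 1 + 1 = 6 ≡ 0 (mod 2).
  s_4 = 1 + 1 + 1 + 1 + 0 + 1 + 0 + 1 = 6 ≡ 0 (mod 2).
s = (1, 0, 0, 0)^T — this equals column 8 of H (binary 1000), so error is at position 8.
Correct: flip bit 8 of r = 101011110011011 to get c = 101011100011011.


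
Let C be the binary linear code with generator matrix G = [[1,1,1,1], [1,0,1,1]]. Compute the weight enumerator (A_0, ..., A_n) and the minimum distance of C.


Weight distribution: A_0 = 1, A_1 = 1, A_3 = 1, A_4 = 1. Minimum distance d = 1.

Enumerate all 2^2 = 4 messages m ∈ F_2^2.
For each, compute codeword c = mG in F_2^4, then tally its weight.
  m = 00 → c = 0000, weight = 0.
  m = 10 → c = 1111, weight = 4.
  m = 01 → c = 1011, weight = 3.
  m = 11 → c = 0100, weight = 1.
Tally weights:
  weight 0: 1 codewords.
  weight 1: 1 codewords.
  weight 3: 1 codewords.
  weight 4: 1 codewords.
Minimum distance d = smallest w > 0 with A_w > 0 = 1.
Sanity: Σ A_w = 4 = 2^2 = 4 ✓.


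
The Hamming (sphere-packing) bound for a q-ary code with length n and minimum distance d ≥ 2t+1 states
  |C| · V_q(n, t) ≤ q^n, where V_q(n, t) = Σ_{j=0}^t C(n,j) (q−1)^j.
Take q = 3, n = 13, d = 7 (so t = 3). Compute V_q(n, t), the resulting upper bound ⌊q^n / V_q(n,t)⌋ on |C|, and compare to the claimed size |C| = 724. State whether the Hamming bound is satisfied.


V_q(n, t) = 2627, q^n = 1594323, Hamming bound = 606, |C| = 724 > bound (violated).

Step 1: Compute V_q(n, t) = Σ_{j=0}^3 C(n, j) (q−1)^j.
  j = 0: C(13,0)·(2)^0 = 1·1 = 1.
  j = 1: C(13,1)·(2)^1 = 13·2 = 26.
  j = 2: C(13,2)·(2)^2 = 78·4 = 312.
  j = 3: C(13,3)·(2)^3 = 286·8 = 2288.
  V_q(n, t) = 1 + 26 + 312 + 2288 = 2627.
Step 2: q^n = 3^13 = 1594323.
Step 3: Hamming bound ⌊q^n / V_q(n,t)⌋ = ⌊1594323/2627⌋ = 606.
Step 4: Compare |C| = 724 to 606: violated.
The claimed |C| lies above the Hamming bound, so no 3-ary code of length 13 with d ≥ 7 can have 724 codewords.


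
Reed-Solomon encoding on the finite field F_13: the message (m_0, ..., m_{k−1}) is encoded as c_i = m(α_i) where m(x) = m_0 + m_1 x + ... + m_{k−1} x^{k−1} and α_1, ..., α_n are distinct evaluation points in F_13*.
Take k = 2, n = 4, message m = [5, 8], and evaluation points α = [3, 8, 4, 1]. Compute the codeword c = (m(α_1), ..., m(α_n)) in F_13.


c = [3, 4, 11, 0]

Message polynomial: m(x) = 5 + 8·x (mod 13).
For each evaluation point α_i, compute m(α_i) mod 13:
  α_1 = 3: Horner steps 8 → 3, so m(3) = 3.
  α_2 = 8: Horner steps 8 → 4, so m(8) = 4.
  α_3 = 4: Horner steps 8 → 11, so m(4) = 11.
  α_4 = 1: Horner steps 8 → 0, so m(1) = 0.
Codeword c = [3, 4, 11, 0] ∈ F_13^4.


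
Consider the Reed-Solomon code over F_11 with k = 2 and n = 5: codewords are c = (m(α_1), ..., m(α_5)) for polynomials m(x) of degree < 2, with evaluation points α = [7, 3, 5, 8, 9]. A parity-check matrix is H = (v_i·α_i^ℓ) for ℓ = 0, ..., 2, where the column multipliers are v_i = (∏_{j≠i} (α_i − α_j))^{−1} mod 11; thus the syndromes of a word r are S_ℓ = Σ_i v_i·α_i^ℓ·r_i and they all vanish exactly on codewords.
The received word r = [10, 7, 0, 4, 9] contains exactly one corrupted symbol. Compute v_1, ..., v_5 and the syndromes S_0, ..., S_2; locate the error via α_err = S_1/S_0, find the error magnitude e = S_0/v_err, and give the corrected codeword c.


S = (8, 2, 6), error at position 2, error magnitude e = 6, c = [10, 1, 0, 4, 9].

Step 1: column multipliers v_i = (∏_{j≠i}(α_i − α_j))^{−1} mod 11.
  i = 1 (α = 7): (7−3)(7−5)(7−8)(7−9) = 4·2·(−1)·(−2) = 16 ≡ 5, so v_1 = 5^{−1} = 9 (mod 11).
  i = 2 (α = 3): (3−7)(3−5)(3−8)(3−9) = (−4)·(−2)·(−5)·(−6) = 240 ≡ 9, so v_2 = 9^{−1} = 5 (mod 11).
  i = 3 (α = 5): (5−7)(5−3)(5−8)(5−9) = (−2)·2·(−3)·(−4) = −48 ≡ 7, so v_3 = 7^{−1} = 8 (mod 11).
  i = 4 (α = 8): (8−7)(8−3)(8−5)(8−9) = 1·5·3·(−1) = −15 ≡ 7, so v_4 = 7^{−1} = 8 (mod 11).
  i = 5 (α = 9): (9−7)(9−3)(9−5)(9−8) = 2·6·4·1 = 48 ≡ 4, so v_5 = 4^{−1} = 3 (mod 11).
  v = [9, 5, 8, 8, 3].
Step 2: syndromes of r = [10, 7, 0, 4, 9] (all sums mod 11).
  S_0 = Σ v_i r_i = 9·10 + 5·7 + 8·0 + 8·4 + 3·9 = 184 ≡ 8.
  S_1 = Σ v_i α_i r_i = 9·7·10 + 5·3·7 + 8·5·0 + 8·8·4 + 3·9·9 = 1234 ≡ 2.
  α_i^2 mod 11 = [5, 9, 3, 9, 4].
  S_2 = Σ v_i α_i^2 r_i = 9·5·10 + 5·9·7 + 8·3·0 + 8·9·4 + 3·4·9 = 1161 ≡ 6.
  S = (8, 2, 6) ≠ 0, so r is not a codeword (an error is present).
Step 3: locate the error. For a single error e at position i, S_ℓ = v_i·e·α_i^ℓ, so α_err = S_1/S_0.
  S_0^{−1} = 8^{−1} = 7 (mod 11), so α_err = 2·7 = 14 ≡ 3 = α_2. Error position i = 2.
  Consistency check: S_2/S_1 = 6·6 = 36 ≡ 3 = α_err ✓ (single-error assumption holds).
Step 4: error magnitude e = S_0/v_2 = S_0·∏_{j≠2}(α_2 − α_j) = 8·9 = 72 ≡ 6 (mod 11).
Step 5: correct position 2: c_2 = r_2 − e = 7 − 6 ≡ 1 (mod 11). Hence c = [10, 1, 0, 4, 9].
  Check: interpolating c through the α_i gives m(x) = 8 + 5·x (degree < 2) with m(α_i) = c_i for every i, so c is indeed a codeword.


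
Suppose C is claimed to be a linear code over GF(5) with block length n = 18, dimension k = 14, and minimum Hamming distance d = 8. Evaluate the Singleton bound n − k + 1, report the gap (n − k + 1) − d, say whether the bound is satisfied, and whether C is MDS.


Singleton RHS = n − k + 1 = 5, slack = -3, bound violated (no such code; not MDS).

Singleton bound: d ≤ n − k + 1.
Here n = 18, k = 14, so n − k + 1 = 5.
Given d = 8, check d ≤ 5: NO.
Slack = (n − k + 1) − d = -3.
The slack is negative: d = 8 exceeds n − k + 1 = 5 by 3, so the Singleton bound is violated and no linear [18, 14, 8]_5 code can exist. In particular it is not MDS (MDS requires d = n − k + 1 exactly).
Description: the claimed parameters are [18, 14, 8]_5; such a code would be impossible (violates the Singleton bound).


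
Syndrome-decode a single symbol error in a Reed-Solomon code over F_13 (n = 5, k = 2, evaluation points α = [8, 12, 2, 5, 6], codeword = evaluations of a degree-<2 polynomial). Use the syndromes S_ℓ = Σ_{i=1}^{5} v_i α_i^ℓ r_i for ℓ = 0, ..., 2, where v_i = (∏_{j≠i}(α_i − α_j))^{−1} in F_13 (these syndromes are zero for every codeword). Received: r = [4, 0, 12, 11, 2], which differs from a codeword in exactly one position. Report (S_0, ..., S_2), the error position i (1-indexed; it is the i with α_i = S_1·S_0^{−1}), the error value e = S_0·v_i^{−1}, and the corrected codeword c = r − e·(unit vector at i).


S = (6, 9, 7), error at position 1, error magnitude e = 7, c = [10, 0, 12, 11, 2].

Step 1: column multipliers v_i = (∏_{j≠i}(α_i − α_j))^{−1} mod 13.
  i = 1 (α = 8): (8−12)(8−2)(8−5)(8−6) = (−4)·6·3·2 = −144 ≡ 12, so v_1 = 12^{−1} = 12 (mod 13).
  i = 2 (α = 12): (12−8)(12−2)(12−5)(12−6) = 4·10·7·6 = 1680 ≡ 3, so v_2 = 3^{−1} = 9 (mod 13).
  i = 3 (α = 2): (2−8)(2−12)(2−5)(2−6) = (−6)·(−10)·(−3)·(−4) = 720 ≡ 5, so v_3 = 5^{−1} = 8 (mod 13).
  i = 4 (α = 5): (5−8)(5−12)(5−2)(5−6) = (−3)·(−7)·3·(−1) = −63 ≡ 2, so v_4 = 2^{−1} = 7 (mod 13).
  i = 5 (α = 6): (6−8)(6−12)(6−2)(6−5) = (−2)·(−6)·4·1 = 48 ≡ 9, so v_5 = 9^{−1} = 3 (mod 13).
  v = [12, 9, 8, 7, 3].
Step 2: syndromes of r = [4, 0, 12, 11, 2] (all sums mod 13).
  S_0 = Σ v_i r_i = 12·4 + 9·0 + 8·12 + 7·11 + 3·2 = 227 ≡ 6.
  S_1 = Σ v_i α_i r_i = 12·8·4 + 9·12·0 + 8·2·12 + 7·5·11 + 3·6·2 = 997 ≡ 9.
  α_i^2 mod 13 = [12, 1, 4, 12, 10].
  S_2 = Σ v_i α_i^2 r_i = 12·12·4 + 9·1·0 + 8·4·12 + 7·12·11 + 3·10·2 = 1944 ≡ 7.
  S = (6, 9, 7) ≠ 0, so r is not a codeword (an error is present).
Step 3: locate the error. For a single error e at position i, S_ℓ = v_i·e·α_i^ℓ, so α_err = S_1/S_0.
  S_0^{−1} = 6^{−1} = 11 (mod 13), so α_err = 9·11 = 99 ≡ 8 = α_1. Error position i = 1.
  Consistency check: S_2/S_1 = 7·3 = 21 ≡ 8 = α_err ✓ (single-error assumption holds).
Step 4: error magnitude e = S_0/v_1 = S_0·∏_{j≠1}(α_1 − α_j) = 6·12 = 72 ≡ 7 (mod 13).
Step 5: correct position 1: c_1 = r_1 − e = 4 − 7 ≡ 10 (mod 13). Hence c = [10, 0, 12, 11, 2].
  Check: interpolating c through the α_i gives m(x) = 4 + 4·x (degree < 2) with m(α_i) = c_i for every i, so c is indeed a codeword.


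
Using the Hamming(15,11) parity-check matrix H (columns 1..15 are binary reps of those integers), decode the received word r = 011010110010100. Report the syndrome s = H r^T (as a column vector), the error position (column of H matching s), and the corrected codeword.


s = (1, 1, 0, 1)^T, error position = 13, corrected codeword c = 011010110010000

Compute s = H r^T mod 2 one row at a time:
  s_1 = 1 + 0 + 0 + 1 + 0 + 1 + 0 + 0 = 3 ≡ 1 (mod 2).
  s_2 = 0 + 1 + 0 + 1 + 0 + 1 + 0 + 0 = 3 ≡ 1 (mod 2).
  s_3 = 1 + 1 + 0 + 1 + 0 + 1 + 0 + 0 = 4 ≡ 0 (mod 2).
  s_4 = 0 + 1 + 1 + 1 + 0 + 1 + 1 + 0 = 5 ≡ 1 (mod 2).
s = (1, 1, 0, 1)^T — this equals column 13 of H (binary 1101), so error is at position 13.
Correct: flip bit 13 of r = 011010110010100 to get c = 011010110010000.


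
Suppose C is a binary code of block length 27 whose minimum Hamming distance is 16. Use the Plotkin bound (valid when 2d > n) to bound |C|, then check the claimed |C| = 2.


Plotkin bound M ≤ 6; given |C| = 2 ≤ bound (satisfied).

Check applicability: 2d = 32, n = 27.
2d − n = 5 > 0, so Plotkin applies.
Compute d/(2d−n) = 16/5 ≈ 3.2000.
⌊d/(2d−n)⌋ = 3.
Plotkin bound: M ≤ 2·3 = 6.
Given |C| = 2, check: satisfied.
This |C| is below the Plotkin bound.


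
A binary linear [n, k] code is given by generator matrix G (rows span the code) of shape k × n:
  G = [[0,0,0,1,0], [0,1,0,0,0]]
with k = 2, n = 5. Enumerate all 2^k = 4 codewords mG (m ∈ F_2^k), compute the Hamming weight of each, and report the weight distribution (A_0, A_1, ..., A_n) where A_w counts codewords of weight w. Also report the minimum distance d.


Weight distribution: A_0 = 1, A_1 = 2, A_2 = 1. Minimum distance d = 1.

Enumerate all 2^2 = 4 messages m ∈ F_2^2.
For each, compute codeword c = mG in F_2^5, then tally its weight.
  m = 00 → c = 00000, weight = 0.
  m = 10 → c = 00010, weight = 1.
  m = 01 → c = 01000, weight = 1.
  m = 11 → c = 01010, weight = 2.
Tally weights:
  weight 0: 1 codewords.
  weight 1: 2 codewords.
  weight 2: 1 codewords.
Minimum distance d = smallest w > 0 with A_w > 0 = 1.
Sanity: Σ A_w = 4 = 2^2 = 4 ✓.


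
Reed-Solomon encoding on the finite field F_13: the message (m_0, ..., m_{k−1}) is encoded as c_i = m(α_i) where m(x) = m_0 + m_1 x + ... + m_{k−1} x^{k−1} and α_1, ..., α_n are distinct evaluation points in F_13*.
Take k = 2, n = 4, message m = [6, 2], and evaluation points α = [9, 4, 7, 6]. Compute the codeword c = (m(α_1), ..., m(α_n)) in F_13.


c = [11, 1, 7, 5]

Message polynomial: m(x) = 6 + 2·x (mod 13).
For each evaluation point α_i, compute m(α_i) mod 13:
  α_1 = 9: Horner steps 2 → 11, so m(9) = 11.
  α_2 = 4: Horner steps 2 → 1, so m(4) = 1.
  α_3 = 7: Horner steps 2 → 7, so m(7) = 7.
  α_4 = 6: Horner steps 2 → 5, so m(6) = 5.
Codeword c = [11, 1, 7, 5] ∈ F_13^4.


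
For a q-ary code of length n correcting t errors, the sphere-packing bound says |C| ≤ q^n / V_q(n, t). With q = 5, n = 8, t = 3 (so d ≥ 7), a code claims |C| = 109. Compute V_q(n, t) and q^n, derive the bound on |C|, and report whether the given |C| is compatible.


V_q(n, t) = 4065, q^n = 390625, Hamming bound = 96, |C| = 109 > bound (violated).

Step 1: Compute V_q(n, t) = Σ_{j=0}^3 C(n, j) (q−1)^j.
  j = 0: C(8,0)·(4)^0 = 1·1 = 1.
  j = 1: C(8,1)·(4)^1 = 8·4 = 32.
  j = 2: C(8,2)·(4)^2 = 28·16 = 448.
  j = 3: C(8,3)·(4)^3 = 56·64 = 3584.
  V_q(n, t) = 1 + 32 + 448 + 3584 = 4065.
Step 2: q^n = 5^8 = 390625.
Step 3: Hamming bound ⌊q^n / V_q(n,t)⌋ = ⌊390625/4065⌋ = 96.
Step 4: Compare |C| = 109 to 96: violated.
The claimed |C| lies above the Hamming bound, so no 5-ary code of length 8 with d ≥ 7 can have 109 codewords.


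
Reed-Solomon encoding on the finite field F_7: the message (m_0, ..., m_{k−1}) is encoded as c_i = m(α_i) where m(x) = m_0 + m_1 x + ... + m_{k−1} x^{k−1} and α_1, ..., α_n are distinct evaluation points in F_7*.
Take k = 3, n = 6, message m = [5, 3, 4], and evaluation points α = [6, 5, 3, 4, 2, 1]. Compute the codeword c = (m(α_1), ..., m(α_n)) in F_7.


c = [6, 1, 1, 4, 6, 5]

Message polynomial: m(x) = 5 + 3·x + 4·x^2 (mod 7).
For each evaluation point α_i, compute m(α_i) mod 7:
  α_1 = 6: Horner steps 4 → 6 → 6, so m(6) = 6.
  α_2 = 5: Horner steps 4 → 2 → 1, so m(5) = 1.
  α_3 = 3: Horner steps 4 → 1 → 1, so m(3) = 1.
  α_4 = 4: Horner steps 4 → 5 → 4, so m(4) = 4.
  α_5 = 2: Horner steps 4 → 4 → 6, so m(2) = 6.
  α_6 = 1: Horner steps 4 → 0 → 5, so m(1) = 5.
Codeword c = [6, 1, 1, 4, 6, 5] ∈ F_7^6.


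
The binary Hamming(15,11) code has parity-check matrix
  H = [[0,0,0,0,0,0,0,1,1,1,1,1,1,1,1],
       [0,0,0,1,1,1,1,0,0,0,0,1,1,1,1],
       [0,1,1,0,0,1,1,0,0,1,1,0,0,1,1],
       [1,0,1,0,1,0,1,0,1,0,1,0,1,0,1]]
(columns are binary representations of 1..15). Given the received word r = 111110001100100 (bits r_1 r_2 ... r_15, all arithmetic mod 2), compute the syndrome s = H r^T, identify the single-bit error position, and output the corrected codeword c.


s = (1, 1, 1, 1)^T, error position = 15, corrected codeword c = 111110001100101

Compute s = H r^T mod 2 one row at a time:
  s_1 = 0 + 1 + 1 + 0 + 0 + 1 + 0 + 0 = 3 ≡ 1 (mod 2).
  s_2 = 1 + 1 + 0 + 0 + 0 + 1 + 0 + 0 = 3 ≡ 1 (mod 2).
  s_3 = 1 + 1 + 0 + 0 + 1 + 0 + 0 + 0 = 3 ≡ 1 (mod 2).
  s_4 = 1 + 1 + 1 + 0 + 1 + 0 + 1 + 0 = 5 ≡ 1 (mod 2).
s = (1, 1, 1, 1)^T — this equals column 15 of H (binary 1111), so error is at position 15.
Correct: flip bit 15 of r = 111110001100100 to get c = 111110001100101.


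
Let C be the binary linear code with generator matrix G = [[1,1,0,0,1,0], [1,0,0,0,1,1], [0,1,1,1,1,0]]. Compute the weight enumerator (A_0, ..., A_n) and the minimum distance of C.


Weight distribution: A_0 = 1, A_2 = 1, A_3 = 3, A_4 = 2, A_5 = 1. Minimum distance d = 2.

Enumerate all 2^3 = 8 messages m ∈ F_2^3.
For each, compute codeword c = mG in F_2^6, then tally its weight.
  m = 000 → c = 000000, weight = 0.
  m = 100 → c = 110010, weight = 3.
  m = 010 → c = 100011, weight = 3.
  m = 110 → c = 010001, weight = 2.
  m = 001 → c = 011110, weight = 4.
  m = 101 → c = 101100, weight = 3.
  m = 011 → c = 111101, weight = 5.
  m = 111 → c = 001111, weight = 4.
Tally weights:
  weight 0: 1 codewords.
  weight 2: 1 codewords.
  weight 3: 3 codewords.
  weight 4: 2 codewords.
  weight 5: 1 codewords.
Minimum distance d = smallest w > 0 with A_w > 0 = 2.
Sanity: Σ A_w = 8 = 2^3 = 8 ✓.


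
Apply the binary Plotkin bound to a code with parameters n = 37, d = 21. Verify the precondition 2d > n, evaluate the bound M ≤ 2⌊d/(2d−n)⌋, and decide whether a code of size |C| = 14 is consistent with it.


Plotkin bound M ≤ 8; given |C| = 14 > bound (violated).

Check applicability: 2d = 42, n = 37.
2d − n = 5 > 0, so Plotkin applies.
Compute d/(2d−n) = 21/5 ≈ 4.2000.
⌊d/(2d−n)⌋ = 4.
Plotkin bound: M ≤ 2·4 = 8.
Given |C| = 14, check: VIOLATED.
This |C| is above the Plotkin bound, so no binary code with n = 37, d = 21 and 14 codewords exists.


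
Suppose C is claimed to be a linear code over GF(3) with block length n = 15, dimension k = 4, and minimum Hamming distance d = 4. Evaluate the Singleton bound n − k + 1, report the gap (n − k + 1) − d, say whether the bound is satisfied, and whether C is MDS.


Singleton RHS = n − k + 1 = 12, slack = 8, bound satisfied, not MDS.

Singleton bound: d ≤ n − k + 1.
Here n = 15, k = 4, so n − k + 1 = 12.
Given d = 4, check d ≤ 12: YES.
Slack = (n − k + 1) − d = 8.
The code is NOT MDS (slack = 8 > 0).
Description: the claimed parameters are [15, 4, 4]_3; such a code would be non-MDS.


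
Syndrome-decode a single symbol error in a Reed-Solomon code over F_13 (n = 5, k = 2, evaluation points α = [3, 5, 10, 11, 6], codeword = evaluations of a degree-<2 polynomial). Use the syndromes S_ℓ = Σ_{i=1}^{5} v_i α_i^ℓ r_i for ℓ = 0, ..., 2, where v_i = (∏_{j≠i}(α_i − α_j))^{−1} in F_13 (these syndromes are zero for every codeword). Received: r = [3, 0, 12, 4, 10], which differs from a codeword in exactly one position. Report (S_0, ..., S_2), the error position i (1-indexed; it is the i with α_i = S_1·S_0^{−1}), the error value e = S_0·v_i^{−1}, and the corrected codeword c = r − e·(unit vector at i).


S = (12, 7, 3), error at position 5, error magnitude e = 5, c = [3, 0, 12, 4, 5].

Step 1: column multipliers v_i = (∏_{j≠i}(α_i − α_j))^{−1} mod 13.
  i = 1 (α = 3): (3−5)(3−10)(3−11)(3−6) = (−2)·(−7)·(−8)·(−3) = 336 ≡ 11, so v_1 = 11^{−1} = 6 (mod 13).
  i = 2 (α = 5): (5−3)(5−10)(5−11)(5−6) = 2·(−5)·(−6)·(−1) = −60 ≡ 5, so v_2 = 5^{−1} = 8 (mod 13).
  i = 3 (α = 10): (10−3)(10−5)(10−11)(10−6) = 7·5·(−1)·4 = −140 ≡ 3, so v_3 = 3^{−1} = 9 (mod 13).
  i = 4 (α = 11): (11−3)(11−5)(11−10)(11−6) = 8·6·1·5 = 240 ≡ 6, so v_4 = 6^{−1} = 11 (mod 13).
  i = 5 (α = 6): (6−3)(6−5)(6−10)(6−11) = 3·1·(−4)·(−5) = 60 ≡ 8, so v_5 = 8^{−1} = 5 (mod 13).
  v = [6, 8, 9, 11, 5].
Step 2: syndromes of r = [3, 0, 12, 4, 10] (all sums mod 13).
  S_0 = Σ v_i r_i = 6·3 + 8·0 + 9·12 + 11·4 + 5·10 = 220 ≡ 12.
  S_1 = Σ v_i α_i r_i = 6·3·3 + 8·5·0 + 9·10·12 + 11·11·4 + 5·6·10 = 1918 ≡ 7.
  α_i^2 mod 13 = [9, 12, 9, 4, 10].
  S_2 = Σ v_i α_i^2 r_i = 6·9·3 + 8·12·0 + 9·9·12 + 11·4·4 + 5·10·10 = 1810 ≡ 3.
  S = (12, 7, 3) ≠ 0, so r is not a codeword (an error is present).
Step 3: locate the error. For a single error e at position i, S_ℓ = v_i·e·α_i^ℓ, so α_err = S_1/S_0.
  S_0^{−1} = 12^{−1} = 12 (mod 13), so α_err = 7·12 = 84 ≡ 6 = α_5. Error position i = 5.
  Consistency check: S_2/S_1 = 3·2 = 6 ≡ 6 = α_err ✓ (single-error assumption holds).
Step 4: error magnitude e = S_0/v_5 = S_0·∏_{j≠5}(α_5 − α_j) = 12·8 = 96 ≡ 5 (mod 13).
Step 5: correct position 5: c_5 = r_5 − e = 10 − 5 ≡ 5 (mod 13). Hence c = [3, 0, 12, 4, 5].
  Check: interpolating c through the α_i gives m(x) = 1 + 5·x (degree < 2) with m(α_i) = c_i for every i, so c is indeed a codeword.


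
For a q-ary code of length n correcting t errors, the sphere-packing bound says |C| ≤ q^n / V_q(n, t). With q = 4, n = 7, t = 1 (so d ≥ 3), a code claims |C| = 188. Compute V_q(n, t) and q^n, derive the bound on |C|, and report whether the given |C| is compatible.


V_q(n, t) = 22, q^n = 16384, Hamming bound = 744, |C| = 188 ≤ bound (satisfied).

Step 1: Compute V_q(n, t) = Σ_{j=0}^1 C(n, j) (q−1)^j.
  j = 0: C(7,0)·(3)^0 = 1·1 = 1.
  j = 1: C(7,1)·(3)^1 = 7·3 = 21.
  V_q(n, t) = 1 + 21 = 22.
Step 2: q^n = 4^7 = 16384.
Step 3: Hamming bound ⌊q^n / V_q(n,t)⌋ = ⌊16384/22⌋ = 744.
Step 4: Compare |C| = 188 to 744: satisfied.
The claimed |C| lies below the Hamming bound.


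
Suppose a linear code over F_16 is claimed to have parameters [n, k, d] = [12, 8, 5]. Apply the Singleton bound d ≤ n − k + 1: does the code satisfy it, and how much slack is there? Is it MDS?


Singleton RHS = n − k + 1 = 5, slack = 0, bound satisfied, MDS.

Singleton bound: d ≤ n − k + 1.
Here n = 12, k = 8, so n − k + 1 = 5.
Given d = 5, check d ≤ 5: YES.
Slack = (n − k + 1) − d = 0.
The code is MDS (slack = 0).
Description: the claimed parameters are [12, 8, 5]_16; such a code would be MDS (meets Singleton bound).
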